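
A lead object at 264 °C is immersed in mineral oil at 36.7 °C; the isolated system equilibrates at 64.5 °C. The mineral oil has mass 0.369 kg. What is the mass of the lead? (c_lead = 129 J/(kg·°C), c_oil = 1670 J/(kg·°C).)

m ≈ 0.666 kg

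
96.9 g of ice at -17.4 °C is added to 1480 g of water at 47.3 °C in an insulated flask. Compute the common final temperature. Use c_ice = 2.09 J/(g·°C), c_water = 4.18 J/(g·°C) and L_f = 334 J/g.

T_f ≈ 38.9 °C

Let T be the final temperature. ΣQ_i = 0:
warm ice to 0 °C: 96.9·2.09·(0 − (-17.4)) = 3523.9
  fusion: m_ice L_f = 96.9·334 = 32365
  warm the meltwater: 405.04 T
  water: 6186.4(T − 47.3)
6591.4 T = 292617 − 35888 = 256728
T ≈ 38.95 °C (positive, so assuming full melt was valid).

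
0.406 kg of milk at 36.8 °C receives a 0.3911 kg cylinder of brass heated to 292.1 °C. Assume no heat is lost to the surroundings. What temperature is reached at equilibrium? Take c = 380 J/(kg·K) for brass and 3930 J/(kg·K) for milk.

Let T be the final temperature. ΣQ_i = 0:
0.3911*380*(T − 292.1) + 0.406*3930*(T − 36.8) = 0
148.62(T − 292.1) + 1595.6(T − 36.8) = 0
1744.2 T = 102129
T ≈ 58.55 °C

T_f ≈ 58.6 °C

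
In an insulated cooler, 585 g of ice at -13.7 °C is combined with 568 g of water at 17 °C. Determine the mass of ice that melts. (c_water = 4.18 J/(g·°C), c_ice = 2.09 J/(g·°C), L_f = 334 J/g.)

Heat available from the water dropping to 0 °C: 568·4.18·17 = 40362 J.
Of that, 585·2.09·13.7 = 16750 J goes to bring the ice to 0 °C, leaving 23612 J.
Fully melting the ice requires m_ice L_f = 585·334 = 195390 J.
Since 23612 < 195390 J, not all the ice melts; equilibrium is at 0 °C.
Mass melted = 23612/334 ≈ 70.69 g.

m_melted ≈ 70.7 g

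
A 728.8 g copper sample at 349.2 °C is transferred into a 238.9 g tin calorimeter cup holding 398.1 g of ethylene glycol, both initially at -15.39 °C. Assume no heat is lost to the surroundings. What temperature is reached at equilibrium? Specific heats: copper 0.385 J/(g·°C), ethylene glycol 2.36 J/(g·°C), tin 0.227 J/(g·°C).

T_f ≈ 64.9 °C

T_f is the heat-capacity-weighted average of the initial temperatures:
T_f = (280.59×349.2 + 939.52×(-15.39) + 54.23×(-15.39)) / (280.59 + 939.52 + 54.23)
    = 82688 / 1274.3 ≈ 64.89 °C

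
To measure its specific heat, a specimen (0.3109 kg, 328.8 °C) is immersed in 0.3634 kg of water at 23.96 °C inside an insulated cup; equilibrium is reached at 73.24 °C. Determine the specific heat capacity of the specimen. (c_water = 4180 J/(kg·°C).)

m_s c (T_s − T_f) = m_water c_water (T_f − T_0):
0.3109·c·(328.8 − 73.24) = 0.3634·4180·(73.24 − 23.96)
79.45 c = 74857  ⇒  c ≈ 942.1 J/(kg·°C)

c ≈ 942 J/(kg·°C)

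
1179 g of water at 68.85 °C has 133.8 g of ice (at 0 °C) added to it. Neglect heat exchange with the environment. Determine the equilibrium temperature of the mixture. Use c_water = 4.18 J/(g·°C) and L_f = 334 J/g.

Energy balance with sensible and latent terms:
fusion: m_ice L_f = 133.8·334 = 44689; meltwater 0→T: 133.8·4.18·T = 559.28 T; water: 4928.2(T − 68.85)
5487.5 T = 339308 − 44689 = 294619
T ≈ 53.69 °C (positive, so assuming full melt was valid).

T_f ≈ 53.7 °C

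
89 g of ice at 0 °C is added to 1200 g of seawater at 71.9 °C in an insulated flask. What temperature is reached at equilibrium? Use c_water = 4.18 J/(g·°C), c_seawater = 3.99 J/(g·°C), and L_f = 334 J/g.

Energy conservation, ΣQ = 0:
fusion: m_ice L_f = 89×334 = 29726; warm the meltwater: 372.02 T; seawater: 4788(T − 71.9)
5160 T = 344257 − 29726 = 314531
T ≈ 60.96 °C — above 0 °C, consistent with complete melting.

T_f ≈ 61.0 °C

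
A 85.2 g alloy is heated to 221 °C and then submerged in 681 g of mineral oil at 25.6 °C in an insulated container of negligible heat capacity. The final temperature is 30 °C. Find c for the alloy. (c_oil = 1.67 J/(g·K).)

m_s c (T_s − T_f) = m_oil c_oil (T_f − T_0):
85.2×c×(221 − 30) = 681×1.67×(30 − 25.6)
16273 c = 5004  ⇒  c ≈ 0.3075 J/(g·K)

c ≈ 0.307 J/(g·K)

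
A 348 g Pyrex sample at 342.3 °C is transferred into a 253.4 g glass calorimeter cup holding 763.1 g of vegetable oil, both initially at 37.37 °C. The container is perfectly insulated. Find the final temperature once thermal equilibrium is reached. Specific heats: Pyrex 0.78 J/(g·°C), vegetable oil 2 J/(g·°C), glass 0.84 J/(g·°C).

T_f ≈ 78.5 °C

Net heat exchanged in the isolated system is zero:
348·0.78·(T − 342.3) + 763.1·2·(T − 37.37) + 253.4·0.84·(T − 37.37) = 0
271.44(T − 342.3) + 1526.2(T − 37.37) + 212.86(T − 37.37) = 0
2010.5 T = 157902
T = 157902/2010.5 ≈ 78.54 °C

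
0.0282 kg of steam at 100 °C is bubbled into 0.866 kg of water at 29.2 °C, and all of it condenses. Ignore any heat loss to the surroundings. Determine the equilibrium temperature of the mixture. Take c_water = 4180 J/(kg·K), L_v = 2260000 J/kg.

T_f ≈ 48.5 °C

Energy balance with sensible and latent terms:
steam→water at 100 °C releases m L_v = 0.0282×2260000 = 63732; condensed water 100 °C→T: 117.88(T − 100); original water: 3619.9(T − 29.2)
3737.8 T = 63732 + 11788 + 105700 = 181220
T ≈ 48.48 °C, under the boiling point, so the assumption holds.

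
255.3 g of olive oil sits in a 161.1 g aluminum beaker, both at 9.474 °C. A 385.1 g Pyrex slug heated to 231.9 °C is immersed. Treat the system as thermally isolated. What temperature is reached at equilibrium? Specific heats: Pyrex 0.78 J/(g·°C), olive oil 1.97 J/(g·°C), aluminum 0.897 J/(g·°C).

With ΣQ=0 the equilibrium temperature is the m·c-weighted mean:
T_f = (300.38×231.9 + 502.94×9.474 + 144.51×9.474) / (300.38 + 502.94 + 144.51)
    = 75792 / 947.83 ≈ 79.96 °C

T_f ≈ 80.0 °C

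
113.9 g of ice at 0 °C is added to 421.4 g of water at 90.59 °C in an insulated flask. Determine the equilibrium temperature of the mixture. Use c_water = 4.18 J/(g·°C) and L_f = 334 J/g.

Let T be the final temperature. ΣQ_i = 0:
latent heat to melt: 113.9·334 = 38043; warm the meltwater: 476.1 T; water cools: 421.4·4.18·(T − 90.59) = 1761.5(T − 90.59)
2237.6 T = 159570 − 38043 = 121527
T ≈ 54.31 °C (positive, so assuming full melt was valid).

T_f ≈ 54.3 °C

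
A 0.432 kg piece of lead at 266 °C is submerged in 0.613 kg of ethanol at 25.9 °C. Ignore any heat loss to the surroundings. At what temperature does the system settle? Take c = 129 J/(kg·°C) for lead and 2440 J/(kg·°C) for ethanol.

Energy conservation, ΣQ = 0:
0.432×129×(T − 266) + 0.613×2440×(T − 25.9) = 0
55.73(T − 266) + 1495.7(T − 25.9) = 0
1551.4 T = 53563
T = 53563/1551.4 ≈ 34.52 °C

T_f ≈ 34.5 °C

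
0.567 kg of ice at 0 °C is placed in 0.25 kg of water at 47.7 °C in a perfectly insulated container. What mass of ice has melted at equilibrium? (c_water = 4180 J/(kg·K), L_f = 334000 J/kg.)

m_melted ≈ 0.149 kg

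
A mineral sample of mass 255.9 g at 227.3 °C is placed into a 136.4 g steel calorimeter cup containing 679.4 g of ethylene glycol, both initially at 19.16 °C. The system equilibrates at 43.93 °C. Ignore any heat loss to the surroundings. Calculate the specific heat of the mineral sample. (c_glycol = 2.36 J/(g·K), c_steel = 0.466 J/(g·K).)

c ≈ 0.88 J/(g·K)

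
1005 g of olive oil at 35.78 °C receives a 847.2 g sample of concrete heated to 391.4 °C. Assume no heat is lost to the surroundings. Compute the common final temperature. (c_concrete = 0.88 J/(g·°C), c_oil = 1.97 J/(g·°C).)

Net heat exchanged in the isolated system is zero:
847.2*0.88*(T − 391.4) + 1005*1.97*(T − 35.78) = 0
745.54(T − 391.4) + 1979.8(T − 35.78) = 0
2725.4 T = 362642
T = 362642/2725.4 ≈ 133.06 °C

T_f ≈ 133.1 °C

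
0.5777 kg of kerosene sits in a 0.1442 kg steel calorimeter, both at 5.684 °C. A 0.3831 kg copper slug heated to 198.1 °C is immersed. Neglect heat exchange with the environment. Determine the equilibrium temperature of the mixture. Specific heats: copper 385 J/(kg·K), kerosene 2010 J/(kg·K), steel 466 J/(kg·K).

T_f = Σ m_i c_i T_i / Σ m_i c_i:
T_f = (147.49×198.1 + 1161.2×5.684 + 67.2×5.684) / (147.49 + 1161.2 + 67.2)
    = 36201 / 1375.9 ≈ 26.31 °C

T_f ≈ 26.3 °C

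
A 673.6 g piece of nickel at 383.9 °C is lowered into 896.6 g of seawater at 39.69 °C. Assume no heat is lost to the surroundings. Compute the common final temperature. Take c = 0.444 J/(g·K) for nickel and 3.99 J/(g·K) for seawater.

T_f ≈ 66.2 °C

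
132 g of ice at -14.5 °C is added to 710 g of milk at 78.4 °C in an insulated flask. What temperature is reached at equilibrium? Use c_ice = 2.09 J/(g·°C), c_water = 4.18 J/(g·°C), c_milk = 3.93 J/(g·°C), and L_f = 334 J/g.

Setting the total heat transfer to zero:
ice -14.5→0 °C: 132×2.09×14.5 = 4000.3
  fusion: m_ice L_f = 132×334 = 44088
  warm the meltwater: 551.76 T
  milk cools: 710×3.93×(T − 78.4) = 2790.3(T − 78.4)
3342.1 T = 218760 − 48088 = 170671
T ≈ 51.07 °C — above 0 °C, consistent with complete melting.

T_f ≈ 51.1 °C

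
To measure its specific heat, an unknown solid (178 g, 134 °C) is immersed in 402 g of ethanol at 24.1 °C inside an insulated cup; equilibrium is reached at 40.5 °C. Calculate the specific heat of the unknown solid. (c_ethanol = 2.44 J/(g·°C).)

Taking heat into each body as positive, Σ m c ΔT = 0:
178×c×(40.5 − 134) + 402×2.44×(40.5 − 24.1) = 0
-16643 c = -16086
c = -16086/-16643 ≈ 0.9666 J/(g·°C)

c ≈ 0.967 J/(g·°C)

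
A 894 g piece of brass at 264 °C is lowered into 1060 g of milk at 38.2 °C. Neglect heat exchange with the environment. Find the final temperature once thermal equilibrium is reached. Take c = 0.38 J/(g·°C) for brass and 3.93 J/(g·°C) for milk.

Heat gained plus heat lost sum to zero:
894*0.38*(T − 264) + 1060*3.93*(T − 38.2) = 0
339.72(T − 264) + 4165.8(T − 38.2) = 0
4505.5 T = 248820
T = 248820 / 4505.5 = 55.2 °C

T_f ≈ 55.2 °C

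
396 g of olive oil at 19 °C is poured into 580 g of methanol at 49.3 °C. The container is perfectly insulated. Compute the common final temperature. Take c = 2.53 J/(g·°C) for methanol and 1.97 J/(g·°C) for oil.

Energy conservation, ΣQ = 0:
580*2.53*(T − 49.3) + 396*1.97*(T − 19) = 0
2247.5 T = 87165
T = 87165 / 2247.5 = 38.8 °C

T_f ≈ 38.8 °C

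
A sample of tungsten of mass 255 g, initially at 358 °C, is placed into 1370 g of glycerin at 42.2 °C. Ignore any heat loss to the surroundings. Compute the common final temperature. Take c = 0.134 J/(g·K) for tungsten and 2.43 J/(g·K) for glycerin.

Energy conservation, ΣQ = 0:
255×0.134×(T − 358) + 1370×2.43×(T − 42.2) = 0
3363.3 T = 152721
T = 152721 / 3363.3 = 45.4 °C

T_f ≈ 45.4 °C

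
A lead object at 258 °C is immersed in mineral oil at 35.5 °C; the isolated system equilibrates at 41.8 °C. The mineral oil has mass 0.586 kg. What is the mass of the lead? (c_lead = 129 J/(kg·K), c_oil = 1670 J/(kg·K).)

m ≈ 0.221 kg

|Q_lead| = |Q_oil|:
m×129×(258 − 41.8) = 0.586×1670×(41.8 − 35.5)
27890 m = 6165.3  ⇒  m ≈ 0.2211 kg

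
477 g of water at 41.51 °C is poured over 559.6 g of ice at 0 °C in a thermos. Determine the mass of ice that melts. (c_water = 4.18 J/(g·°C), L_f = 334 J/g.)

Water can give up m c ΔT = 477·4.18·41.51 = 82765 J before reaching 0 °C.
To melt every bit of ice: 559.6·334 = 186906 J.
Since 82765 < 186906 J, not all the ice melts; equilibrium is at 0 °C.
m_melted·334 = 82765  ⇒  m_melted ≈ 247.8 g.

m_melted ≈ 248 g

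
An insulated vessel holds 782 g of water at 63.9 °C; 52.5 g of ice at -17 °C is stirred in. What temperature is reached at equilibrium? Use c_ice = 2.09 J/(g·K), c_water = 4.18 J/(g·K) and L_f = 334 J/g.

Taking heat into each body as positive, Σ m c ΔT = 0:
warm ice to 0 °C: 52.5·2.09·(0 − (-17)) = 1865.3; fusion: m_ice L_f = 52.5·334 = 17535; meltwater 0→T: 52.5·4.18·T = 219.45 T; water: 3268.8(T − 63.9)
3488.2 T = 208874 − 19400 = 189473
T ≈ 54.32 °C. Since T > 0 °C, the all-ice-melts assumption holds.

T_f ≈ 54.3 °C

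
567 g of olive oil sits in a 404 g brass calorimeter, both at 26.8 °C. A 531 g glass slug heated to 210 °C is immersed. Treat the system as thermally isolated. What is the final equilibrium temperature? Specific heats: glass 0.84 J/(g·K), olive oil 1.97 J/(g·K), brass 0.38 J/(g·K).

T_f ≈ 74.4 °C

T_f is the heat-capacity-weighted average of the initial temperatures:
T_f = (446.04*210 + 1117*26.8 + 153.52*26.8) / (446.04 + 1117 + 153.52)
    = 127718 / 1716.5 ≈ 74.40 °C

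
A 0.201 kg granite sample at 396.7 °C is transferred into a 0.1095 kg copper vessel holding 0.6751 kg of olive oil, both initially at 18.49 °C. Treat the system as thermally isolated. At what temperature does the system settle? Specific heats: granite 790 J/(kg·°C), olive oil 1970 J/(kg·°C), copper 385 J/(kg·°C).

Taking heat into each body as positive, Σ m c ΔT = 0:
0.201×790×(T − 396.7) + 0.6751×1970×(T − 18.49) + 0.1095×385×(T − 18.49) = 0
1530.9 T = 88362
T = 88362 / 1530.9 = 57.7 °C

T_f ≈ 57.7 °C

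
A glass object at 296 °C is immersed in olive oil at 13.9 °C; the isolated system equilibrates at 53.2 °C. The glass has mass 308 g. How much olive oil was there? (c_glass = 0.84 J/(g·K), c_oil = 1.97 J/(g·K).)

m ≈ 811 g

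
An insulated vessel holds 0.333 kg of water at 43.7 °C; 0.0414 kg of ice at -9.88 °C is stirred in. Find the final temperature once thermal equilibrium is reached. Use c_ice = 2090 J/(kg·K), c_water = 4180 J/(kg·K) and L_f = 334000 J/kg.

Net heat exchanged in the isolated system is zero:
warm ice to 0 °C: 0.0414×2090×(0 − (-9.88)) = 854.88; latent heat to melt: 0.0414×334000 = 13828; meltwater 0→T: 0.0414×4180×T = 173.05 T; water cools: 0.333×4180×(T − 43.7) = 1391.9(T − 43.7)
1565 T = 60828 − 14682 = 46145
T ≈ 29.49 °C — above 0 °C, consistent with complete melting.

T_f ≈ 29.5 °C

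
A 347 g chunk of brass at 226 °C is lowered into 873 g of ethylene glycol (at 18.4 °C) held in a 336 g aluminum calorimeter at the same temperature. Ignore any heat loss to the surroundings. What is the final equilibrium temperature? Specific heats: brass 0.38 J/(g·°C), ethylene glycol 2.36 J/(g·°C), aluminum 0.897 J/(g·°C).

Setting the total heat transfer to zero:
347*0.38*(T − 226) + 873*2.36*(T − 18.4) + 336*0.897*(T − 18.4) = 0
(131.86 + 2060.3 + 301.39) T = 131.86*226 + 2060.3*18.4 + 301.39*18.4
T = 73255/2493.5 ≈ 29.38 °C

T_f ≈ 29.4 °C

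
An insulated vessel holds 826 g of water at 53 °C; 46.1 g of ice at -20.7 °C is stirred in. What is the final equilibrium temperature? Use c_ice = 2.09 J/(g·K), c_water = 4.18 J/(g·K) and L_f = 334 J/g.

Setting the total heat transfer to zero:
ice -20.7→0 °C: 46.1·2.09·20.7 = 1994.4; fusion: m_ice L_f = 46.1·334 = 15397; warm the meltwater: 192.7 T; water: 3452.7(T − 53)
3645.4 T = 182992 − 17392 = 165600
T ≈ 45.43 °C — above 0 °C, consistent with complete melting.

T_f ≈ 45.4 °C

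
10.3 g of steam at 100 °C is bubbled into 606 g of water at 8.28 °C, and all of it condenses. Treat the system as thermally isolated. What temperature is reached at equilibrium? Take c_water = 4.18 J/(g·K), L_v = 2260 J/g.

Let T be the final temperature. ΣQ_i = 0:
condense steam: −10.3×2260 = −23278; condensed water 100 °C→T: 43.05(T − 100); original water: 2533.1(T − 8.28)
2576.1 T = 23278 + 4305.4 + 20974 = 48557
T ≈ 18.85 °C — below 100 °C, confirming all the steam condensed.

T_f ≈ 18.8 °C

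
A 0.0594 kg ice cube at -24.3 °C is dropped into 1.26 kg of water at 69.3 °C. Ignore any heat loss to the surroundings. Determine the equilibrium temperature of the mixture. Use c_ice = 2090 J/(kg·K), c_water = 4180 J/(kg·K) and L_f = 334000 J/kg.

Setting the total heat transfer to zero:
ice -24.3→0 °C: 0.0594·2090·24.3 = 3016.7
  fusion: m_ice L_f = 0.0594·334000 = 19840
  warm the meltwater: 248.29 T
  water: 5266.8(T − 69.3)
5515.1 T = 364989 − 22856 = 342133
T ≈ 62.04 °C. Since T > 0 °C, the all-ice-melts assumption holds.

T_f ≈ 62.0 °C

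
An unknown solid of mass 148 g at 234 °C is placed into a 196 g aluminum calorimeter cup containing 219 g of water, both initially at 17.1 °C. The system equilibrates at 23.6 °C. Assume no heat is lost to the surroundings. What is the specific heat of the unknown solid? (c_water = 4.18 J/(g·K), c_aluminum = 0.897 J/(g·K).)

c ≈ 0.228 J/(g·K)

Setting the total heat transfer to zero:
148·c·(23.6 − 234) + 219·4.18·(23.6 − 17.1) + 196·0.897·(23.6 − 17.1) = 0
-31139 c = -7093
c = -7093/-31139 ≈ 0.2278 J/(g·K)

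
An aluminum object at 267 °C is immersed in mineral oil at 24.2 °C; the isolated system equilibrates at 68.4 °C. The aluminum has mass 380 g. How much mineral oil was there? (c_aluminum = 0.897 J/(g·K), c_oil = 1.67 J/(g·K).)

m ≈ 917 g

Taking heat into each body as positive, Σ m c ΔT = 0:
380×0.897×(68.4 − 267) + m×1.67×(68.4 − 24.2) = 0
73.81 m = 67695
m = 67695/73.81 ≈ 917.1 g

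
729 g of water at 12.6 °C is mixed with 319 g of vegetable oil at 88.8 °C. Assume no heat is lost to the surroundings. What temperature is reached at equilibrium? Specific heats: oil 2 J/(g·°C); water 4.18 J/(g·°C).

T_f ≈ 25.8 °C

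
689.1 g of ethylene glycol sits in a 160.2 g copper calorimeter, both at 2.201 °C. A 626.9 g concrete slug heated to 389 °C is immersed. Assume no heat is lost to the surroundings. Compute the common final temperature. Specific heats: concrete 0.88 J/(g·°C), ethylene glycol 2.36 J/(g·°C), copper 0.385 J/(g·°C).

T_f ≈ 97.5 °C

Energy conservation, ΣQ = 0:
626.9×0.88×(T − 389) + 689.1×2.36×(T − 2.201) + 160.2×0.385×(T − 2.201) = 0
551.67(T − 389) + 1626.3(T − 2.201) + 61.68(T − 2.201) = 0
2239.6 T = 218316
T = 218316/2239.6 ≈ 97.48 °C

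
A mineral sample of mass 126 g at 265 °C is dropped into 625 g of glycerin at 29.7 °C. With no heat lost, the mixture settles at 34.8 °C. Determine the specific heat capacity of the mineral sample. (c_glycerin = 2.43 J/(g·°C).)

c ≈ 0.267 J/(g·°C)

m_s c (T_s − T_f) = m_glycerin c_glycerin (T_f − T_0):
126×c×(265 − 34.8) = 625×2.43×(34.8 − 29.7)
29005 c = 7745.6  ⇒  c ≈ 0.267 J/(g·°C)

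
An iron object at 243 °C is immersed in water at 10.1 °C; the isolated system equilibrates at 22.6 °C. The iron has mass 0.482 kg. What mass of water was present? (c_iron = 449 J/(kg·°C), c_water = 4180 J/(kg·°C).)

Heat lost by the iron = heat gained by the water:
0.482·449·(243 − 22.6) = m·4180·(22.6 − 10.1)
52250 m = 47699  ⇒  m ≈ 0.9129 kg

m ≈ 0.913 kg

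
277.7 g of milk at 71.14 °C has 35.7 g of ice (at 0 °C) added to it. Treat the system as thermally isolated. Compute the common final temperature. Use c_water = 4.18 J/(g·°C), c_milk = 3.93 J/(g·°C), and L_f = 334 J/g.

T_f ≈ 53.0 °C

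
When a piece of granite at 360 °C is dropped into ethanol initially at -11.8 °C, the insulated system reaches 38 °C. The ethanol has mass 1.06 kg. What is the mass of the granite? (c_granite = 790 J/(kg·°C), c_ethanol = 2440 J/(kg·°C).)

m ≈ 0.506 kg

Heat lost by the granite = heat gained by the ethanol:
m×790×(360 − 38) = 1.06×2440×(38 − (-11.8))
254380 m = 128803  ⇒  m ≈ 0.5063 kg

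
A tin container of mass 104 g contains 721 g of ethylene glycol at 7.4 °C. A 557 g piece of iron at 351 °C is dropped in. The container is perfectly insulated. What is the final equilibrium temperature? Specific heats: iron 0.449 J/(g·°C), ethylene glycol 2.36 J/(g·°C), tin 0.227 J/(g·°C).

Setting the total heat transfer to zero:
557·0.449·(T − 351) + 721·2.36·(T − 7.4) + 104·0.227·(T − 7.4) = 0
1975.3 T = 100549
T = 100549 / 1975.3 = 50.9 °C

T_f ≈ 50.9 °C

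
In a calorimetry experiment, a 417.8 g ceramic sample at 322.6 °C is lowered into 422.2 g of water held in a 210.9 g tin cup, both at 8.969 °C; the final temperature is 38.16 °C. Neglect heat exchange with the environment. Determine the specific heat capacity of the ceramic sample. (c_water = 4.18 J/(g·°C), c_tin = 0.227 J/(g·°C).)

c ≈ 0.445 J/(g·°C)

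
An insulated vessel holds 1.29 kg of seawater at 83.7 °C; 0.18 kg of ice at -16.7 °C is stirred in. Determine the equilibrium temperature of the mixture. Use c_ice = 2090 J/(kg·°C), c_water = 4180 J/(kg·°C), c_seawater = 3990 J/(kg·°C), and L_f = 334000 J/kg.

Energy conservation, ΣQ = 0:
warm ice to 0 °C: 0.18·2090·(0 − (-16.7)) = 6282.5
  latent heat to melt: 0.18·334000 = 60120
  meltwater 0→T: 0.18·4180·T = 752.4 T
  seawater cools: 1.29·3990·(T − 83.7) = 5147.1(T − 83.7)
5899.5 T = 430812 − 66403 = 364410
T ≈ 61.77 °C (positive, so assuming full melt was valid).

T_f ≈ 61.8 °C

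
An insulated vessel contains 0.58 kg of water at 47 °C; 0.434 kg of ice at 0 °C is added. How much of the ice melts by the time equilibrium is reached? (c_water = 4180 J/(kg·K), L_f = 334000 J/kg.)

Cooling the water to 0 °C releases 0.58×4180×47 = 113947 J.
Melting all 0.434 kg of ice would need 0.434×334000 = 144956 J.
That's not enough to melt it all — equilibrium is at 0 °C with ice remaining.
m_melt = 113947 / L_f = 0.3412 kg.

m_melted ≈ 0.341 kg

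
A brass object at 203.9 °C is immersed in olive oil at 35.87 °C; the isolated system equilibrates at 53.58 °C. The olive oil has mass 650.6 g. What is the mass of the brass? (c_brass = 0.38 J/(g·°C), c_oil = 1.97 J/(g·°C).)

Heat lost by the brass = heat gained by the oil:
m×0.38×(203.9 − 53.58) = 650.6×1.97×(53.58 − 35.87)
57.12 m = 22699  ⇒  m ≈ 397.4 g

m ≈ 397 g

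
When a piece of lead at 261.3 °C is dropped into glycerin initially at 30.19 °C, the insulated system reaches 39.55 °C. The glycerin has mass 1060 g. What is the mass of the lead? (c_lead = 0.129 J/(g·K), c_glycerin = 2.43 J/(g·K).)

m ≈ 843 g

|Q_lead| = |Q_glycerin|:
m·0.129·(261.3 − 39.55) = 1060·2.43·(39.55 − 30.19)
28.61 m = 24109  ⇒  m ≈ 842.8 g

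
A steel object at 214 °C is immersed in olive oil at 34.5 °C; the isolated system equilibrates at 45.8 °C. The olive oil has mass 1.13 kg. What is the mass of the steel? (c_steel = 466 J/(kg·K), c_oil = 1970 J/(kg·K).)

m ≈ 0.321 kg

Taking heat into each body as positive, Σ m c ΔT = 0:
m·466·(45.8 − 214) + 1.13·1970·(45.8 − 34.5) = 0
-78381 m = -25155
m = -25155/-78381 ≈ 0.3209 kg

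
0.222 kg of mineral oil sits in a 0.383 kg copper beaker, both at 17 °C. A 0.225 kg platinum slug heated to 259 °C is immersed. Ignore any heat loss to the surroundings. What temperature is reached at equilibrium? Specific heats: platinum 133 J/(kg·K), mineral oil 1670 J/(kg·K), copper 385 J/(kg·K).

T_f ≈ 30.2 °C

Setting the total heat transfer to zero:
0.225*133*(T − 259) + 0.222*1670*(T − 17) + 0.383*385*(T − 17) = 0
29.93(T − 259) + 370.74(T − 17) + 147.46(T − 17) = 0
548.12 T = 16560
T = 16560/548.12 ≈ 30.21 °C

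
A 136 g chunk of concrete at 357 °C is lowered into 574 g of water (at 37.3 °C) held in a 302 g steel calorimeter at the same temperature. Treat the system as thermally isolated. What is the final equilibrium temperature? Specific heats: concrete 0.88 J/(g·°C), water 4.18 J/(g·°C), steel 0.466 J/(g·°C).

T_f ≈ 51.7 °C

Heat gained plus heat lost sum to zero:
136·0.88·(T − 357) + 574·4.18·(T − 37.3) + 302·0.466·(T − 37.3) = 0
(119.68 + 2399.3 + 140.73) T = 119.68·357 + 2399.3·37.3 + 140.73·37.3
T = 137470 / 2659.7 = 51.7 °C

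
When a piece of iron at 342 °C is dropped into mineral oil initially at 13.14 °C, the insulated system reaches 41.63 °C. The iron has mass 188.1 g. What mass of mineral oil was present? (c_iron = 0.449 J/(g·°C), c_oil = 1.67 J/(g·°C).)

Heat lost by the iron = heat gained by the oil:
188.1·0.449·(342 − 41.63) = m·1.67·(41.63 − 13.14)
47.58 m = 25368  ⇒  m ≈ 533.2 g

m ≈ 533 g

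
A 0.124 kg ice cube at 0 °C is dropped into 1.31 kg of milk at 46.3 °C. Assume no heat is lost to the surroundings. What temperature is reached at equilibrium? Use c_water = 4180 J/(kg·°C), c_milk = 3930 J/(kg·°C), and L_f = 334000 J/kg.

T_f ≈ 34.8 °C

Net heat exchanged in the isolated system is zero:
latent heat to melt: 0.124·334000 = 41416; warm the meltwater: 518.32 T; milk cools: 1.31·3930·(T − 46.3) = 5148.3(T − 46.3)
5666.6 T = 238366 − 41416 = 196950
T ≈ 34.76 °C (positive, so assuming full melt was valid).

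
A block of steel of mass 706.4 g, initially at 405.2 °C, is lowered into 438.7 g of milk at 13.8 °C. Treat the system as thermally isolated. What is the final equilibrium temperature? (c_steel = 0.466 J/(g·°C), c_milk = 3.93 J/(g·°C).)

T_f ≈ 76.5 °C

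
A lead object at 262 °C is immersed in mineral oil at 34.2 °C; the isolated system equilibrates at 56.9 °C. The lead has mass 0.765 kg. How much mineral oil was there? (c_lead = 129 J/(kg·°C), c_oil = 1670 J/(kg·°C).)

m ≈ 0.534 kg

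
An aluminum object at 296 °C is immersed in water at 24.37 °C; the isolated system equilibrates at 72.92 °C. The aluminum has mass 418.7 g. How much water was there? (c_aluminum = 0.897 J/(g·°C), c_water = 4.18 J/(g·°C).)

m ≈ 413 g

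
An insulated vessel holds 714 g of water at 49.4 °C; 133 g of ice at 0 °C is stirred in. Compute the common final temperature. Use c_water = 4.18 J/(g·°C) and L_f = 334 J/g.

T_f ≈ 29.1 °C

Net heat exchanged in the isolated system is zero:
latent heat to melt: 133×334 = 44422; warm the meltwater: 555.94 T; water cools: 714×4.18×(T − 49.4) = 2984.5(T − 49.4)
3540.5 T = 147435 − 44422 = 103013
T ≈ 29.10 °C (positive, so assuming full melt was valid).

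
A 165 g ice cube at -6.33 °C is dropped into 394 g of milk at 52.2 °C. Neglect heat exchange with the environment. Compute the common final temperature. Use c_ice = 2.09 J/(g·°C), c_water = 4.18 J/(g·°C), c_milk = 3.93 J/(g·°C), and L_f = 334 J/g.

Taking heat into each body as positive, Σ m c ΔT = 0:
ice -6.33→0 °C: 165×2.09×6.33 = 2182.9; latent heat to melt: 165×334 = 55110; meltwater 0→T: 165×4.18×T = 689.7 T; milk cools: 394×3.93×(T − 52.2) = 1548.4(T − 52.2)
2238.1 T = 80828 − 57293 = 23535
T ≈ 10.52 °C — above 0 °C, consistent with complete melting.

T_f ≈ 10.5 °C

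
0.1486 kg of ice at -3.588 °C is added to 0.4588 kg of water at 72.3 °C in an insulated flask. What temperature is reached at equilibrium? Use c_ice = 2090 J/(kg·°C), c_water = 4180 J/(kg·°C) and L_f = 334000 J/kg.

T_f ≈ 34.6 °C

Sum of m c ΔT and latent-heat terms is zero:
warm ice to 0 °C: 0.1486·2090·(0 − (-3.588)) = 1114.3; melt ice: 0.1486·334000 = 49632; meltwater 0→T: 0.1486·4180·T = 621.15 T; water cools: 0.4588·4180·(T − 72.3) = 1917.8(T − 72.3)
2538.9 T = 138656 − 50747 = 87909
T ≈ 34.62 °C (positive, so assuming full melt was valid).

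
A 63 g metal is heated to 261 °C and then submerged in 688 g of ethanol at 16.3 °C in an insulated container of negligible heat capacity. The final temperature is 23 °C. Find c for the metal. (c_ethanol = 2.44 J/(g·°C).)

c ≈ 0.75 J/(g·°C)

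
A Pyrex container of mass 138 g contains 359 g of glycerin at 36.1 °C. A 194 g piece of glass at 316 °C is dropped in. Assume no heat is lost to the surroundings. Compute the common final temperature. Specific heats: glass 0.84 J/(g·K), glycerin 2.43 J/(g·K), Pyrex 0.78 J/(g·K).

T_f ≈ 76.0 °C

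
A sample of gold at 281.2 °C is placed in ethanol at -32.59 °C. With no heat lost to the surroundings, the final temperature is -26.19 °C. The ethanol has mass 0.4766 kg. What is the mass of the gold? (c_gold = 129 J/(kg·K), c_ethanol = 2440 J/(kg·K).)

m ≈ 0.188 kg

Energy conservation, ΣQ = 0:
m·129·(-26.19 − 281.2) + 0.4766·2440·(-26.19 − (-32.59)) = 0
-39653 m = -7442.6
m = -7442.6/-39653 ≈ 0.1877 kg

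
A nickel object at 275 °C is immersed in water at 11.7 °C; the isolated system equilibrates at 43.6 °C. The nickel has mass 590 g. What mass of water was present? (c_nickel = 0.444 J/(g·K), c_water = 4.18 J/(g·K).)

m ≈ 455 g

Net heat exchanged in the isolated system is zero:
590×0.444×(43.6 − 275) + m×4.18×(43.6 − 11.7) = 0
133.34 m = 60618
m = 60618/133.34 ≈ 454.6 g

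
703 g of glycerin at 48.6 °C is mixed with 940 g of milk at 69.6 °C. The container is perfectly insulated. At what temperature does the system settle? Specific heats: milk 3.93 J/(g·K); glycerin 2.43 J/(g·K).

T_f ≈ 63.0 °C

T_f = Σ m_i c_i T_i / Σ m_i c_i:
T_f = (3694.2×69.6 + 1708.3×48.6) / (3694.2 + 1708.3)
    = 340139 / 5402.5 ≈ 62.96 °C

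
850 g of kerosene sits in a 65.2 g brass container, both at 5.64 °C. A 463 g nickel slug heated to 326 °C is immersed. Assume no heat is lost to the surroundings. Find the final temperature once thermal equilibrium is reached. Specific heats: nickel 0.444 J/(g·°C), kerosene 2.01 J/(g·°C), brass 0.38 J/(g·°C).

With ΣQ=0 the equilibrium temperature is the m·c-weighted mean:
T_f = (205.57*326 + 1708.5*5.64 + 24.78*5.64) / (205.57 + 1708.5 + 24.78)
    = 76792 / 1938.8 ≈ 39.61 °C

T_f ≈ 39.6 °C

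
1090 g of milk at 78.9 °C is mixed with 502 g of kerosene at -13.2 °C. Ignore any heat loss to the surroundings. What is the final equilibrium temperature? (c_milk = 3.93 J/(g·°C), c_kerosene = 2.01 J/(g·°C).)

T_f ≈ 61.3 °C

Setting the total heat transfer to zero:
1090*3.93*(T − 78.9) + 502*2.01*(T − (-13.2)) = 0
4283.7(T − 78.9) + 1009(T − (-13.2)) = 0
(4283.7 + 1009) T = 4283.7*78.9 + 1009*(-13.2)
T = 324665 / 5292.7 = 61.3 °C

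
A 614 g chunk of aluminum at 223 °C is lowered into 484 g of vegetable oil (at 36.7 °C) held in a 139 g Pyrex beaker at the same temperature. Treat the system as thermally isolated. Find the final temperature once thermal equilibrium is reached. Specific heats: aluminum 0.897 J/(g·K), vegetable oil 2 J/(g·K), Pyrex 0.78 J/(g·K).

T_f ≈ 99.8 °C

Setting the total heat transfer to zero:
614·0.897·(T − 223) + 484·2·(T − 36.7) + 139·0.78·(T − 36.7) = 0
550.76(T − 223) + 968(T − 36.7) + 108.42(T − 36.7) = 0
(550.76 + 968 + 108.42) T = 550.76·223 + 968·36.7 + 108.42·36.7
T = 162324 / 1627.2 = 99.8 °C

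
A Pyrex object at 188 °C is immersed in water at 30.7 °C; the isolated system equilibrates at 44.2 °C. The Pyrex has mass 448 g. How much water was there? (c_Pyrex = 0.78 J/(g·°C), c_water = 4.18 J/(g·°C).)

m ≈ 890 g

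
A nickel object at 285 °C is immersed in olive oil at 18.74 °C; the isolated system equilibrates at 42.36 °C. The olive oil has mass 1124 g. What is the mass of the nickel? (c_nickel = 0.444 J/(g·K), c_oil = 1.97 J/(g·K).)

m ≈ 485 g

Energy conservation, ΣQ = 0:
m·0.444·(42.36 − 285) + 1124·1.97·(42.36 − 18.74) = 0
-107.73 m = -52301
m = -52301/-107.73 ≈ 485.5 g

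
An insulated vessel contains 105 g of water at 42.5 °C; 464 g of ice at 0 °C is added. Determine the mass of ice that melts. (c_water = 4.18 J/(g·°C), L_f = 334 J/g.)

m_melted ≈ 55.8 g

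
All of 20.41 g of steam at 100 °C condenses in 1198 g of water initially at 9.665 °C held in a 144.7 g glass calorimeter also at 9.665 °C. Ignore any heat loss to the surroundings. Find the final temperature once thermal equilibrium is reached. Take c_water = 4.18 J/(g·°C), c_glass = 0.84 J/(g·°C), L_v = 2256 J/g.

Sum of m c ΔT and latent-heat terms is zero:
latent heat released on condensation: 20.41·2256 = 46045; condensate cools 100→T: 20.41·4.18·(T − 100) = 85.31(T − 100); water warms: 1198·4.18·(T − 9.665) = 5007.6(T − 9.665); cup: 121.55(T − 9.665)
5214.5 T = 46045 + 8531.4 + 49574 = 104150
T ≈ 19.97 °C (< 100 °C, so full condensation is consistent).

T_f ≈ 20.0 °C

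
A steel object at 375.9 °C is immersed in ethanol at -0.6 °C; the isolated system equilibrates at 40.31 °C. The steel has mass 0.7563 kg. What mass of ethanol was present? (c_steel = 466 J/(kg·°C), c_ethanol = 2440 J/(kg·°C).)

m ≈ 1.18 kg

Heat lost by the steel = heat gained by the ethanol:
0.7563×466×(375.9 − 40.31) = m×2440×(40.31 − (-0.6))
99820 m = 118274  ⇒  m ≈ 1.185 kg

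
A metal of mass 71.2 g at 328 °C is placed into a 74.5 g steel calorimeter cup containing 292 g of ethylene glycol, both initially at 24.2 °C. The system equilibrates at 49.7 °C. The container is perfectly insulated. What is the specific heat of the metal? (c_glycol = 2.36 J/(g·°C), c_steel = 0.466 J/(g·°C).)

c ≈ 0.932 J/(g·°C)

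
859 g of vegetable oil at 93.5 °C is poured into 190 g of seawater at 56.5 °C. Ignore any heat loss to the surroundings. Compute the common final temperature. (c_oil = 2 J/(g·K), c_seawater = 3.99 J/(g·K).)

|Q_oil| = |Q_seawater|:
859·2·(93.5 − T) = 190·3.99·(T − 56.5)
1718(93.5 − T) = 758.1(T − 56.5)
2476.1 T = 203466  ⇒  T ≈ 82.17 °C

T_f ≈ 82.2 °C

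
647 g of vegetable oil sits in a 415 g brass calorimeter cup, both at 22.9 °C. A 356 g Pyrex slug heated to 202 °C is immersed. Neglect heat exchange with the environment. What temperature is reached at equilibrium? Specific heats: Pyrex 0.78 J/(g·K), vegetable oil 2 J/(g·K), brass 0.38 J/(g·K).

T_f ≈ 51.7 °C

Setting the total heat transfer to zero:
356·0.78·(T − 202) + 647·2·(T − 22.9) + 415·0.38·(T − 22.9) = 0
277.68(T − 202) + 1294(T − 22.9) + 157.7(T − 22.9) = 0
(277.68 + 1294 + 157.7) T = 277.68·202 + 1294·22.9 + 157.7·22.9
T ≈ 51.66 °C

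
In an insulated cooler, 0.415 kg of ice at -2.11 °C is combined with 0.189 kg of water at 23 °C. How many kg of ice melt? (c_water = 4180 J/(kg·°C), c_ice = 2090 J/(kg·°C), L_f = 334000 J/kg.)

Cooling the water to 0 °C releases 0.189·4180·23 = 18170 J.
Warming the ice to 0 °C takes 0.415·2090·2.11 = 1830.1 J, leaving 16340 J for melting.
Melting all 0.415 kg of ice would need 0.415·334000 = 138610 J.
16340 J < 138610 J, so only part of the ice melts and the system sits at 0 °C.
m_melted·334000 = 16340  ⇒  m_melted ≈ 0.04892 kg.

m_melted ≈ 0.0489 kg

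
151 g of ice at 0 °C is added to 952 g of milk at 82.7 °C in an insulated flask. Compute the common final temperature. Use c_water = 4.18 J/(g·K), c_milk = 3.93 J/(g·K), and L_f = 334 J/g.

Taking heat into each body as positive, Σ m c ΔT = 0:
fusion: m_ice L_f = 151·334 = 50434
  warm the meltwater: 631.18 T
  milk: 3741.4(T − 82.7)
4372.5 T = 309410 − 50434 = 258976
T ≈ 59.23 °C (positive, so assuming full melt was valid).

T_f ≈ 59.2 °C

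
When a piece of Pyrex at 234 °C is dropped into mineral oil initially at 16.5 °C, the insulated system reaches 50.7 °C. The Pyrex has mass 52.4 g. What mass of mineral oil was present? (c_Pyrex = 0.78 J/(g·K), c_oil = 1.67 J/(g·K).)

m ≈ 131 g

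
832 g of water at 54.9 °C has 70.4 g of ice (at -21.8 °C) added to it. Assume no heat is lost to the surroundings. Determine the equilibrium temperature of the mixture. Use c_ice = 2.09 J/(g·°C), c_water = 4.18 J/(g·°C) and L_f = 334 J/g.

T_f ≈ 43.5 °C

Energy conservation, ΣQ = 0:
ice -21.8→0 °C: 70.4·2.09·21.8 = 3207.6
  melt ice: 70.4·334 = 23514
  meltwater 0→T: 70.4·4.18·T = 294.27 T
  water cools: 832·4.18·(T − 54.9) = 3477.8(T − 54.9)
3772 T = 190929 − 26721 = 164208
T ≈ 43.53 °C — above 0 °C, consistent with complete melting.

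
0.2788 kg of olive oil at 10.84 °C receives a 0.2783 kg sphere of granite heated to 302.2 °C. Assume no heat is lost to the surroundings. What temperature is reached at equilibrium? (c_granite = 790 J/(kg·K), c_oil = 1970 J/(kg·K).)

T_f ≈ 94.1 °C

|Q_granite| = |Q_oil|:
0.2783*790*(302.2 − T) = 0.2788*1970*(T − 10.84)
219.86(302.2 − T) = 549.24(T − 10.84)
769.09 T = 72395  ⇒  T ≈ 94.13 °C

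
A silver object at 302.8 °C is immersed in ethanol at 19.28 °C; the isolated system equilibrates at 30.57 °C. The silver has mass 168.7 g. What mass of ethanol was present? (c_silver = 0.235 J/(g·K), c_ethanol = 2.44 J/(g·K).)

|Q_silver| = |Q_ethanol|:
168.7·0.235·(302.8 − 30.57) = m·2.44·(30.57 − 19.28)
27.55 m = 10792  ⇒  m ≈ 391.8 g

m ≈ 392 g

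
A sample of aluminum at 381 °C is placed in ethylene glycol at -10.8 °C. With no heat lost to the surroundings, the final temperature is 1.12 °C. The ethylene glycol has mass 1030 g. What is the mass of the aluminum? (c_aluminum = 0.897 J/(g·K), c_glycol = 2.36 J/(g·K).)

|Q_aluminum| = |Q_glycol|:
m×0.897×(381 − 1.12) = 1030×2.36×(1.12 − (-10.8))
340.75 m = 28975  ⇒  m ≈ 85.03 g

m ≈ 85 g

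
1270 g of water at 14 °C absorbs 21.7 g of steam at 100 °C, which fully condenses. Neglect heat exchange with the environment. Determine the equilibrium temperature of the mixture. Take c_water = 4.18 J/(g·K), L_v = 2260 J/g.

T_f ≈ 24.5 °C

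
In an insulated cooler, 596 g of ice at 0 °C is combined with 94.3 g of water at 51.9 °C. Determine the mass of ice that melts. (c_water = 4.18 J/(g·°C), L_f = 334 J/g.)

Cooling the water to 0 °C releases 94.3·4.18·51.9 = 20458 J.
Melting all 596 g of ice would need 596·334 = 199064 J.
That's not enough to melt it all — equilibrium is at 0 °C with ice remaining.
Mass melted = 20458/334 ≈ 61.25 g.

m_melted ≈ 61.3 g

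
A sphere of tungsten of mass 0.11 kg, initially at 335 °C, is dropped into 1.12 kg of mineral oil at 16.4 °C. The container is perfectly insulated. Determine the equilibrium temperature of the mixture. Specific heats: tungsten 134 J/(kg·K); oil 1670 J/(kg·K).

T_f is the heat-capacity-weighted average of the initial temperatures:
T_f = (14.74*335 + 1870.4*16.4) / (14.74 + 1870.4)
    = 35612 / 1885.1 ≈ 18.89 °C

T_f ≈ 18.9 °C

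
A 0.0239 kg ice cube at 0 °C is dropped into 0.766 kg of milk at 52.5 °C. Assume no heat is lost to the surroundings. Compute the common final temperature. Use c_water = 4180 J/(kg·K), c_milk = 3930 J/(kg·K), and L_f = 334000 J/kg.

Energy balance with sensible and latent terms:
latent heat to melt: 0.0239·334000 = 7982.6
  meltwater 0→T: 0.0239·4180·T = 99.9 T
  milk: 3010.4(T − 52.5)
3110.3 T = 158045 − 7982.6 = 150062
T ≈ 48.25 °C. Since T > 0 °C, the all-ice-melts assumption holds.

T_f ≈ 48.2 °C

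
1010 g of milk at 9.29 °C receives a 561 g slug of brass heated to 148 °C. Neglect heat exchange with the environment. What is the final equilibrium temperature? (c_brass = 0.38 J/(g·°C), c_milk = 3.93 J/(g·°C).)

T_f is the heat-capacity-weighted average of the initial temperatures:
T_f = (213.18*148 + 3969.3*9.29) / (213.18 + 3969.3)
    = 68425 / 4182.5 ≈ 16.36 °C

T_f ≈ 16.4 °C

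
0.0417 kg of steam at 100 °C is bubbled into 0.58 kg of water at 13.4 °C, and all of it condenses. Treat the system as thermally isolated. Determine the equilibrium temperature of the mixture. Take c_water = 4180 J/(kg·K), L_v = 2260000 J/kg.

Net heat exchanged in the isolated system is zero:
condense steam: −0.0417×2260000 = −94242; condensate cools 100→T: 0.0417×4180×(T − 100) = 174.31(T − 100); original water: 2424.4(T − 13.4)
2598.7 T = 94242 + 17431 + 32487 = 144160
T ≈ 55.47 °C (< 100 °C, so full condensation is consistent).

T_f ≈ 55.5 °C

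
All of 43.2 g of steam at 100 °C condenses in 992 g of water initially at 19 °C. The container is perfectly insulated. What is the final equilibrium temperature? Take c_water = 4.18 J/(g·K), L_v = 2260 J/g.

Energy balance with sensible and latent terms:
condense steam: −43.2×2260 = −97632
  condensed water 100 °C→T: 180.58(T − 100)
  original water: 4146.6(T − 19)
4327.1 T = 97632 + 18058 + 78785 = 194474
T ≈ 44.94 °C — below 100 °C, confirming all the steam condensed.

T_f ≈ 44.9 °C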